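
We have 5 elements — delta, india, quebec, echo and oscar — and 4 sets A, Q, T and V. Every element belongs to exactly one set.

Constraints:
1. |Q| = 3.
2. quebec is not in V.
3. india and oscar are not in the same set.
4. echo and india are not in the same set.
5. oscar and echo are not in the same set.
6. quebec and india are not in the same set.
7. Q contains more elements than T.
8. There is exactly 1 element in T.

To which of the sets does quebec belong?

quebec: Q

From (2): quebec ∉ V.
Suppose quebec ∈ A: no assignment then satisfies all the clues, so quebec ∉ A.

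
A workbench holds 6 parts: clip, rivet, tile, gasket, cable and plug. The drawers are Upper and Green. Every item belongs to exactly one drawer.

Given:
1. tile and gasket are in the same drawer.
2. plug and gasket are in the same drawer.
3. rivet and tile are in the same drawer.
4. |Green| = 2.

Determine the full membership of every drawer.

Upper = {gasket, plug, rivet, tile}; Green = {cable, clip}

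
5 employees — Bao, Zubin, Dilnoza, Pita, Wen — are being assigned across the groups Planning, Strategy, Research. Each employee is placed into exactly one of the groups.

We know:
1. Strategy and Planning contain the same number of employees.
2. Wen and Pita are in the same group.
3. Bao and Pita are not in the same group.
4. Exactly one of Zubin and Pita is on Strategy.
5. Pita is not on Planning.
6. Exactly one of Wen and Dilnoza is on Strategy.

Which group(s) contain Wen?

Wen: Strategy

From (5): Pita ∉ Planning.
(2): Wen matches Pita: Wen ∉ Planning.
Suppose Wen ∉ Strategy: no assignment then satisfies all the clues, so Wen ∈ Strategy.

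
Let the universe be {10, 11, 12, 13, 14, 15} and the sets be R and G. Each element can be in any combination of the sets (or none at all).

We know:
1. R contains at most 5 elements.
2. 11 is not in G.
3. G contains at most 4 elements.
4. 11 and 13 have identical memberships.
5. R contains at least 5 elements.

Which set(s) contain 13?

13: R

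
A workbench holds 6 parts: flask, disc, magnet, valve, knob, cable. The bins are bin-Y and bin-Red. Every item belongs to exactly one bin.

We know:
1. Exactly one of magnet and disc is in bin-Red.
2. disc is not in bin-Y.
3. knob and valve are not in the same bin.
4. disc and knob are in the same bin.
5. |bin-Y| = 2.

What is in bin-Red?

bin-Red = {cable, disc, flask, knob}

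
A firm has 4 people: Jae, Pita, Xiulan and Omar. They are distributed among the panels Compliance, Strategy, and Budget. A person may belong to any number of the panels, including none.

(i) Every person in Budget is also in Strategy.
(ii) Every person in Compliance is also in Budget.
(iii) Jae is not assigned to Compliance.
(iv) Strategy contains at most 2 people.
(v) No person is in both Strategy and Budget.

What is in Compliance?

Compliance = {}

From (iii): Jae ∉ Compliance.
Suppose Pita ∈ Compliance: no assignment then satisfies all the clues, so Pita ∉ Compliance.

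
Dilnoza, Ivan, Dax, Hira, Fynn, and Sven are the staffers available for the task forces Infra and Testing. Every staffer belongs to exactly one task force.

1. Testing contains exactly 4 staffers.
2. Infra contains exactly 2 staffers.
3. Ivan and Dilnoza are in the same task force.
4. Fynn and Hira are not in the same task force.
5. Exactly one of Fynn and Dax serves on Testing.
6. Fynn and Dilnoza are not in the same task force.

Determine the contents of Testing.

Testing = {Dax, Dilnoza, Hira, Ivan}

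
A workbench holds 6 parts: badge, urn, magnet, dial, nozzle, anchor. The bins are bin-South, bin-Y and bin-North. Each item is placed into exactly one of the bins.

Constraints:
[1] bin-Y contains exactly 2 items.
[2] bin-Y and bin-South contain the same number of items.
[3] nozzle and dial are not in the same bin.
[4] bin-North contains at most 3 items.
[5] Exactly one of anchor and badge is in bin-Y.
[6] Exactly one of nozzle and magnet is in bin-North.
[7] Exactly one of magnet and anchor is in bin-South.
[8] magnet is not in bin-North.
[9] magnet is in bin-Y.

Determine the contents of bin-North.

From (8): magnet ∉ bin-North.
From (9): magnet ∈ bin-Y.
(6) (exactly one): nozzle ∈ bin-North.
(7) (exactly one): anchor ∈ bin-South.
(3): dial ∉ bin-North.
(5) (exactly one): badge ∈ bin-Y.
(1): bin-Y already has 2, so the rest are out.
Only one bin left: dial ∈ bin-South.
Suppose urn ∉ bin-North: no assignment then satisfies all the clues, so urn ∈ bin-North.

bin-North = {nozzle, urn}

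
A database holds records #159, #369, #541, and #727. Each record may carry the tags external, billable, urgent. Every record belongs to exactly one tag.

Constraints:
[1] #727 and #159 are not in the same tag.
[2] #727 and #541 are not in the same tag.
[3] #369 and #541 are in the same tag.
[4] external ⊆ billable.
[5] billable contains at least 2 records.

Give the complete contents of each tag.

external = {}; billable = {#159, #369, #541}; urgent = {#727}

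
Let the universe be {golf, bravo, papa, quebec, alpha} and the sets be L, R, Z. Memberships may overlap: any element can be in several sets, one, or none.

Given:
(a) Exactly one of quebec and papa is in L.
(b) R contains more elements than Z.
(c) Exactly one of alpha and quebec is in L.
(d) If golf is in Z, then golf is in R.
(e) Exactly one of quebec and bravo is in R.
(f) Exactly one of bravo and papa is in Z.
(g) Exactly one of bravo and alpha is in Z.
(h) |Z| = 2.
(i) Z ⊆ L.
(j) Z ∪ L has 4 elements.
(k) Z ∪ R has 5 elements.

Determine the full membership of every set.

L = {alpha, bravo, golf, papa}; R = {alpha, golf, papa, quebec}; Z = {bravo, golf}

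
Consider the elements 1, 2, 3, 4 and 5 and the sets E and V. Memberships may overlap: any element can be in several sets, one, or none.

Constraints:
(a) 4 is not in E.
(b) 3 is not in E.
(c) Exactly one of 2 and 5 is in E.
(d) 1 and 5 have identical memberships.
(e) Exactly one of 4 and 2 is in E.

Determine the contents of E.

From (a): 4 ∉ E.
From (b): 3 ∉ E.
(e) (exactly one): 2 ∈ E.
(c) (exactly one): 5 ∉ E.
(d): 1 matches 5: 1 ∉ E.

E = {2}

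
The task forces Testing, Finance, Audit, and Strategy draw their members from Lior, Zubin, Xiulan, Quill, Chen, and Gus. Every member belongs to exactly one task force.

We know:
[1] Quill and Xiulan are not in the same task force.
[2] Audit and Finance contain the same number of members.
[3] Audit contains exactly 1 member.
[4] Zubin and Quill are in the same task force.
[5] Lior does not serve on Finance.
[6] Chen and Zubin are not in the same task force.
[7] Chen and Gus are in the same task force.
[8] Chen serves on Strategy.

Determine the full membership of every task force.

From (5): Lior ∉ Finance.
From (8): Chen ∈ Strategy.
(6): Zubin ∉ Strategy.
(7): Gus matches Chen: Gus ∉ Testing.
(7): Gus matches Chen: Gus ∉ Finance.
(7): Gus matches Chen: Gus ∉ Audit.
(7): Gus matches Chen: Gus ∈ Strategy.
(4): Quill matches Zubin: Quill ∉ Strategy.
Suppose Lior ∈ Testing: no assignment then satisfies all the clues, so Lior ∉ Testing.

Testing = {Quill, Zubin}; Finance = {Xiulan}; Audit = {Lior}; Strategy = {Chen, Gus}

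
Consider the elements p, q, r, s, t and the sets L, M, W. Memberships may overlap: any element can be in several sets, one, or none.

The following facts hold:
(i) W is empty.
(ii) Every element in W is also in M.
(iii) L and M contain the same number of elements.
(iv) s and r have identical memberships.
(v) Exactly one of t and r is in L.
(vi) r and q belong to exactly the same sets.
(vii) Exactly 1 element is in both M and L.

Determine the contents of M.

(i): W already has 0, so the rest are out.
Suppose p ∈ M: no assignment then satisfies all the clues, so p ∉ M.

M = {t}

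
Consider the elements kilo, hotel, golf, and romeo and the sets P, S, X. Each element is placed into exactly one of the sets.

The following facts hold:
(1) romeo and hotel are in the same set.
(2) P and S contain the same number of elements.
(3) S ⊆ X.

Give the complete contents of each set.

P = {}; S = {}; X = {golf, hotel, kilo, romeo}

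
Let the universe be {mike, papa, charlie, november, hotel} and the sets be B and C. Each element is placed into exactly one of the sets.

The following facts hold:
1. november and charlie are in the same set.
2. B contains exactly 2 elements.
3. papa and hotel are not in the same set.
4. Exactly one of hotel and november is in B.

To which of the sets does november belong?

november: C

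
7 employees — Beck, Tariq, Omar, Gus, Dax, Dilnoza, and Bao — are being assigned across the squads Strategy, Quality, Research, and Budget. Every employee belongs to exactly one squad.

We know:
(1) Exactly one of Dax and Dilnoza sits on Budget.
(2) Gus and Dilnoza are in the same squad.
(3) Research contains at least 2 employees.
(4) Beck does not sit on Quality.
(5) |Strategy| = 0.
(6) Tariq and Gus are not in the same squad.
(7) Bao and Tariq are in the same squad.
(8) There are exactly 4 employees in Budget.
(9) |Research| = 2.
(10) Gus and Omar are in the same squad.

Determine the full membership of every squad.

Strategy = {}; Quality = {Dax}; Research = {Bao, Tariq}; Budget = {Beck, Dilnoza, Gus, Omar}

From (4): Beck ∉ Quality.
(5): Strategy already has 0, so the rest are out.
Suppose Beck ∈ Research: no assignment then satisfies all the clues, so Beck ∉ Research.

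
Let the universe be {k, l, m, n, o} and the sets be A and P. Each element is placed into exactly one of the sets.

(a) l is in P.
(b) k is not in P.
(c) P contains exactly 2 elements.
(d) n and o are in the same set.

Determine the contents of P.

P = {l, m}

From (a): l ∈ P.
From (b): k ∉ P.
Only one set left: k ∈ A.
Suppose m ∉ P: no assignment then satisfies all the clues, so m ∈ P.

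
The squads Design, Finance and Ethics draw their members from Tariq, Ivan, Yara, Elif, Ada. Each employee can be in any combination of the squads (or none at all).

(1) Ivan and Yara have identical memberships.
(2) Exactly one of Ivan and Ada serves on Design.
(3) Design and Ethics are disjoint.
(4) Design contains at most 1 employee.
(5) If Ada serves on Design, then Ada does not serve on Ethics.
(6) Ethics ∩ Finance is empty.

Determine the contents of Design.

Design = {Ada}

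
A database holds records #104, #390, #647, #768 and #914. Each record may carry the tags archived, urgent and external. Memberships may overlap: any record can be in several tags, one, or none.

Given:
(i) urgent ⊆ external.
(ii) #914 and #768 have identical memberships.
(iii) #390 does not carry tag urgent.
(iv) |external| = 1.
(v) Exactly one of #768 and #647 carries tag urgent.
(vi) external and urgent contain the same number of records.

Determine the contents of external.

external = {#647}

From (iii): #390 ∉ urgent.
Suppose #104 ∈ external: no assignment then satisfies all the clues, so #104 ∉ external.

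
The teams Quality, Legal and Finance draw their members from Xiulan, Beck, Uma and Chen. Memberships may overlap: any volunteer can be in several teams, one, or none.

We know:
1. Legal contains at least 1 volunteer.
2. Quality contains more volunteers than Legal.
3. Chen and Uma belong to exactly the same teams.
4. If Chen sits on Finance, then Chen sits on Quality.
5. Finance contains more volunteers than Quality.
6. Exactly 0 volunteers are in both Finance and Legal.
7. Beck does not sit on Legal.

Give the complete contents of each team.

Quality = {Chen, Uma}; Legal = {Xiulan}; Finance = {Beck, Chen, Uma}

From (7): Beck ∉ Legal.
Suppose Xiulan ∈ Quality: no assignment then satisfies all the clues, so Xiulan ∉ Quality.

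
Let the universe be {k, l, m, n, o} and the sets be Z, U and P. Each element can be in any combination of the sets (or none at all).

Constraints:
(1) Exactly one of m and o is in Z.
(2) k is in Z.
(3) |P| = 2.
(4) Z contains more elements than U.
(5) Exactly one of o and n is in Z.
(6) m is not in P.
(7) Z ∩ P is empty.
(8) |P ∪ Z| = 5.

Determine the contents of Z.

Z = {k, m, n}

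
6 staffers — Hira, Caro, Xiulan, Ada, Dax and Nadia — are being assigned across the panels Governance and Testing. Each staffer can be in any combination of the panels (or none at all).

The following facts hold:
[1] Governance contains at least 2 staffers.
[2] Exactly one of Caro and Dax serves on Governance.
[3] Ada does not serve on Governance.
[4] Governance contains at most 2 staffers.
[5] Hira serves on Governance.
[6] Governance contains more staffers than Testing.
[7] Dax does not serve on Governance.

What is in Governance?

Governance = {Caro, Hira}

From (3): Ada ∉ Governance.
From (5): Hira ∈ Governance.
From (7): Dax ∉ Governance.
(2) (exactly one): Caro ∈ Governance.
(4): Governance already has 2, so the rest are out.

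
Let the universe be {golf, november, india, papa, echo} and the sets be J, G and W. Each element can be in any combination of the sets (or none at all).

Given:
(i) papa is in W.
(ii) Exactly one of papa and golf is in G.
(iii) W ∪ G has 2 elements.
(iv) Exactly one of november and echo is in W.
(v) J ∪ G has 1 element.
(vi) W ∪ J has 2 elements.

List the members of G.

G = {papa}

From (i): papa ∈ W.
Suppose golf ∈ G: no assignment then satisfies all the clues, so golf ∉ G.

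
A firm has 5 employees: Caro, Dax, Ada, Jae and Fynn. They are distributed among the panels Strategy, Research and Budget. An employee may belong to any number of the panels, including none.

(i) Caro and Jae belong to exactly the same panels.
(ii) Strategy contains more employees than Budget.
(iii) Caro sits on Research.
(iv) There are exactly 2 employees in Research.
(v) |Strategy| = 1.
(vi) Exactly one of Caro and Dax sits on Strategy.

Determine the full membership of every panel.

Strategy = {Dax}; Research = {Caro, Jae}; Budget = {}

From (iii): Caro ∈ Research.
(i): Jae matches Caro: Jae ∈ Research.
(iv): Research already has 2, so the rest are out.
Suppose Caro ∈ Strategy: no assignment then satisfies all the clues, so Caro ∉ Strategy.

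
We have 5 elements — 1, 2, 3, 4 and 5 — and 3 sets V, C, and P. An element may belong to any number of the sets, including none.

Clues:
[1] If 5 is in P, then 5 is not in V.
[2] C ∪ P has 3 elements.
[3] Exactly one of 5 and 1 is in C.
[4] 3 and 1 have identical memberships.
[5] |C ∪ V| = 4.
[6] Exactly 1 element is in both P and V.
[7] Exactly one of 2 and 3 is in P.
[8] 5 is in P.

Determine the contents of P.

P = {2, 4, 5}

From (8): 5 ∈ P.
(1): 5 ∉ V.
Suppose 1 ∈ P: no assignment then satisfies all the clues, so 1 ∉ P.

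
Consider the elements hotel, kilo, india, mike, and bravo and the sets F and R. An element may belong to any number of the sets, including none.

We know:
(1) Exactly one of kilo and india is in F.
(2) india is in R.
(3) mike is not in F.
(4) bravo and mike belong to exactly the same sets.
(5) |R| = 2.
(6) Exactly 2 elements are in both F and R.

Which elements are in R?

From (2): india ∈ R.
From (3): mike ∉ F.
(4): bravo matches mike: bravo ∉ F.
Suppose hotel ∉ R: no assignment then satisfies all the clues, so hotel ∈ R.

R = {hotel, india}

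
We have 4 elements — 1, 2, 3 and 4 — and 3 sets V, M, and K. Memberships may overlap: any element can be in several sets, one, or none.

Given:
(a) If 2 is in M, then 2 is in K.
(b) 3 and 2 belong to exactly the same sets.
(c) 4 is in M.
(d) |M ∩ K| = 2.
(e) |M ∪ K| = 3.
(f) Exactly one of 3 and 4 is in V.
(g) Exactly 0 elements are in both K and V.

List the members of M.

From (c): 4 ∈ M.
Suppose 1 ∈ M: no assignment then satisfies all the clues, so 1 ∉ M.

M = {2, 3, 4}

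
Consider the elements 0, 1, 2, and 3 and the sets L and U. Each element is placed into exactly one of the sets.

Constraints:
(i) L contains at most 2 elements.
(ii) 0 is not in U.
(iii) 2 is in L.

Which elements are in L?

L = {0, 2}

From (ii): 0 ∉ U.
From (iii): 2 ∈ L.
Only one set left: 0 ∈ L.
(i): L already has 2, so the rest are out.
Only one set left: 1 ∈ U.
Only one set left: 3 ∈ U.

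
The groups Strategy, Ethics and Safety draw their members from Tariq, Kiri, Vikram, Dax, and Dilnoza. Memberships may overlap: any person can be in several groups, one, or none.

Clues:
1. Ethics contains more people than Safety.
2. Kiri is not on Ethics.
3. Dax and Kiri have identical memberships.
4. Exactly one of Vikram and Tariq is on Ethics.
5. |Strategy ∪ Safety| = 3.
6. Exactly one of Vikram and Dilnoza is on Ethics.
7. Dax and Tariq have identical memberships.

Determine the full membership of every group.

Strategy = {Dax, Kiri, Tariq}; Ethics = {Vikram}; Safety = {}

From (2): Kiri ∉ Ethics.
(3): Dax matches Kiri: Dax ∉ Ethics.
(7): Tariq matches Dax: Tariq ∉ Ethics.
(4) (exactly one): Vikram ∈ Ethics.
(6) (exactly one): Dilnoza ∉ Ethics.
Suppose Tariq ∉ Strategy: no assignment then satisfies all the clues, so Tariq ∈ Strategy.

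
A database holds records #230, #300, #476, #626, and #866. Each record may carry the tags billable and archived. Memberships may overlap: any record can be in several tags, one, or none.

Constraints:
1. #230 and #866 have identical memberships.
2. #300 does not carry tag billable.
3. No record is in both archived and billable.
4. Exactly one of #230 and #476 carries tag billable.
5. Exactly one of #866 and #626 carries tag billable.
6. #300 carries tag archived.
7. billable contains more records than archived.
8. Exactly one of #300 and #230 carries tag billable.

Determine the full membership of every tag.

billable = {#230, #866}; archived = {#300}

From (2): #300 ∉ billable.
From (6): #300 ∈ archived.
(8) (exactly one): #230 ∈ billable.
(1): #866 matches #230: #866 ∈ billable.
(3) (disjoint): #230 ∉ archived.
(3) (disjoint): #866 ∉ archived.
(4) (exactly one): #476 ∉ billable.
(5) (exactly one): #626 ∉ billable.
Suppose #476 ∈ archived: no assignment then satisfies all the clues, so #476 ∉ archived.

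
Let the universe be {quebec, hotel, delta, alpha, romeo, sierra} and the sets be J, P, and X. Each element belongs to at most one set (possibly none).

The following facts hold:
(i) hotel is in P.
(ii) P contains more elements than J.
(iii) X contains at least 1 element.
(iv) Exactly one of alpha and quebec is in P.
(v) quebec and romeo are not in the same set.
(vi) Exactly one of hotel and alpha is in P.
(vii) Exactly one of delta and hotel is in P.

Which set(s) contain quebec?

quebec: P

From (i): hotel ∈ P.
(vi) (exactly one): alpha ∉ P.
(vii) (exactly one): delta ∉ P.
(iv) (exactly one): quebec ∈ P.
(v): romeo ∉ P.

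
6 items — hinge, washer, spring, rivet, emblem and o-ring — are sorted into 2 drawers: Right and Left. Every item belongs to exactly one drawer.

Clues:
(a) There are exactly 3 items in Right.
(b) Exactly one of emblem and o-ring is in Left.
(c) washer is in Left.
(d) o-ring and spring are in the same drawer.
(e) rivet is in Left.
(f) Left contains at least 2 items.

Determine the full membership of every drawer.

Right = {hinge, o-ring, spring}; Left = {emblem, rivet, washer}

From (c): washer ∈ Left.
From (e): rivet ∈ Left.
Suppose hinge ∉ Right: no assignment then satisfies all the clues, so hinge ∈ Right.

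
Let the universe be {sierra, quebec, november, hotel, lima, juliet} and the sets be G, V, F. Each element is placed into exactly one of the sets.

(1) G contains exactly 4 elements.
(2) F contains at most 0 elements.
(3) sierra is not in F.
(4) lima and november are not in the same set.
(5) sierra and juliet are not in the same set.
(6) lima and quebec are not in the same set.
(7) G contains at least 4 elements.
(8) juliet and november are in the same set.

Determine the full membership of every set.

G = {hotel, juliet, november, quebec}; V = {lima, sierra}; F = {}

From (3): sierra ∉ F.
(2): F already has 0, so the rest are out.
Suppose sierra ∈ G: no assignment then satisfies all the clues, so sierra ∉ G.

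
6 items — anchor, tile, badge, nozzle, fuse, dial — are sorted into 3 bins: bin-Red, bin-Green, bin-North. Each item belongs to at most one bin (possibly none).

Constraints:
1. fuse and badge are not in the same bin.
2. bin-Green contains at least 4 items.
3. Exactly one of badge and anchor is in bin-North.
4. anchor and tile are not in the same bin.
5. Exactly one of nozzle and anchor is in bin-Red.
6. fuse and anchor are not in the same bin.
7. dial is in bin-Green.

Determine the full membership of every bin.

From (7): dial ∈ bin-Green.
Suppose anchor ∉ bin-Red: no assignment then satisfies all the clues, so anchor ∈ bin-Red.

bin-Red = {anchor}; bin-Green = {dial, fuse, nozzle, tile}; bin-North = {badge}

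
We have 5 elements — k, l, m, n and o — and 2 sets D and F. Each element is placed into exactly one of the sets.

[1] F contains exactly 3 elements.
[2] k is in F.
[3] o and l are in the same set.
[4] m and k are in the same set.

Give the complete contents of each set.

From (2): k ∈ F.
(4): m matches k: m ∉ D.
(4): m matches k: m ∈ F.
Suppose l ∉ D: no assignment then satisfies all the clues, so l ∈ D.

D = {l, o}; F = {k, m, n}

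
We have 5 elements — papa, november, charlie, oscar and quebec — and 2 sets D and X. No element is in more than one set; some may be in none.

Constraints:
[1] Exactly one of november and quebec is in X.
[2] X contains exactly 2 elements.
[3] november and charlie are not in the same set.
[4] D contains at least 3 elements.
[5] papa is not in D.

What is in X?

X = {november, papa}

From (5): papa ∉ D.
Suppose papa ∉ X: no assignment then satisfies all the clues, so papa ∈ X.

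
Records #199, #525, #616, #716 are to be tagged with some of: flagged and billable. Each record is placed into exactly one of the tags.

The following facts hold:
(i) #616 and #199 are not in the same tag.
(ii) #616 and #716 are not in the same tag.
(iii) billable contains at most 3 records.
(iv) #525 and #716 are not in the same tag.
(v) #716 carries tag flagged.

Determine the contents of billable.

billable = {#525, #616}

From (v): #716 ∈ flagged.
(ii): #616 ∉ flagged.
(iv): #525 ∉ flagged.
Only one tag left: #525 ∈ billable.
Only one tag left: #616 ∈ billable.
(i): #199 ∉ billable.
Only one tag left: #199 ∈ flagged.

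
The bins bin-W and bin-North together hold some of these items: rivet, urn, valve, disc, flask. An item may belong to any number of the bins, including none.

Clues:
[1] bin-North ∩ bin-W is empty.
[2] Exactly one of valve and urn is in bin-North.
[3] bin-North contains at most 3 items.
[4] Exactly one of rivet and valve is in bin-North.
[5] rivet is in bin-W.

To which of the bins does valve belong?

valve: bin-North

From (5): rivet ∈ bin-W.
(1) (disjoint): rivet ∉ bin-North.
(4) (exactly one): valve ∈ bin-North.
(1) (disjoint): valve ∉ bin-W.
(2) (exactly one): urn ∉ bin-North.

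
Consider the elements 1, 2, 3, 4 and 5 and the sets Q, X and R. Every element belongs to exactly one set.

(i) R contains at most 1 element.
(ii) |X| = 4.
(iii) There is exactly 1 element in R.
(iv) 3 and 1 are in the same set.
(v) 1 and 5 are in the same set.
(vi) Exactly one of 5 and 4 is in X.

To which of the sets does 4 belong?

4: R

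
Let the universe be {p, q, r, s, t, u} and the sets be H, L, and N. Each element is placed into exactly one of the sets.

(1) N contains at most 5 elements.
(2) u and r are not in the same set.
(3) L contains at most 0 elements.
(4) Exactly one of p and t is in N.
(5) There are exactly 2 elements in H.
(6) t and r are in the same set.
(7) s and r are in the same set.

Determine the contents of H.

H = {p, u}

(3): L already has 0, so the rest are out.
Suppose p ∉ H: no assignment then satisfies all the clues, so p ∈ H.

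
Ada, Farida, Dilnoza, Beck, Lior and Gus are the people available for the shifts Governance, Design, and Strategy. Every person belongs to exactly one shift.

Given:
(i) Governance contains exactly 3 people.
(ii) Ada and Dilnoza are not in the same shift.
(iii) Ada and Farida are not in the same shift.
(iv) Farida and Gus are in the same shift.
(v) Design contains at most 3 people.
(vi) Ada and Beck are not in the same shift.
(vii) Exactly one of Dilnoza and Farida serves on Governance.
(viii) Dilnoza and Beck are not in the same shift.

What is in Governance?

Governance = {Beck, Farida, Gus}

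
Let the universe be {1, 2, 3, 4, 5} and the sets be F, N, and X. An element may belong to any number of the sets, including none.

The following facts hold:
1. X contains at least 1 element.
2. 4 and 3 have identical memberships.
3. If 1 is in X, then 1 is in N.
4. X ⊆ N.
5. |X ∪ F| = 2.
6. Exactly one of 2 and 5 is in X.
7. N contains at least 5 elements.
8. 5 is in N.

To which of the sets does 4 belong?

4: N

From (8): 5 ∈ N.
(7): only 5 candidates remain for N, so all are in.
Suppose 4 ∈ F: no assignment then satisfies all the clues, so 4 ∉ F.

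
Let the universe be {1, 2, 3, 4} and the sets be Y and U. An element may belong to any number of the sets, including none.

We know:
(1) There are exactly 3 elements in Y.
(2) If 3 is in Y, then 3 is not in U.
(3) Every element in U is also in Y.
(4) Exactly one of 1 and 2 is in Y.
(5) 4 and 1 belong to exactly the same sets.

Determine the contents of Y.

Y = {1, 3, 4}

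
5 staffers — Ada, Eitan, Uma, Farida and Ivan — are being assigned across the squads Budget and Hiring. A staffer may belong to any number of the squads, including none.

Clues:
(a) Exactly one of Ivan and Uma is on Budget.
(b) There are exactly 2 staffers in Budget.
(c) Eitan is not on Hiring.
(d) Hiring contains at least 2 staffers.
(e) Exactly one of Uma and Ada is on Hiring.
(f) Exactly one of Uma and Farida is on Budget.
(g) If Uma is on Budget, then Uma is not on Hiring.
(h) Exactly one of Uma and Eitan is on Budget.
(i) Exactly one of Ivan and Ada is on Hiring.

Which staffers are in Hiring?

Hiring = {Ada, Farida}

From (c): Eitan ∉ Hiring.
Suppose Ada ∉ Hiring: no assignment then satisfies all the clues, so Ada ∈ Hiring.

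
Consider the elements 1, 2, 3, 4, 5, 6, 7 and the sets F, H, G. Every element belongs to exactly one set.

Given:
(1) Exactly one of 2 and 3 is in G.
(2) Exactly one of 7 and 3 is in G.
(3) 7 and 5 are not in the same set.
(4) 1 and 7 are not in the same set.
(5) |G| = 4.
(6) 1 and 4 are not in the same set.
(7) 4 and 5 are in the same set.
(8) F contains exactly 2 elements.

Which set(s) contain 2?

2: F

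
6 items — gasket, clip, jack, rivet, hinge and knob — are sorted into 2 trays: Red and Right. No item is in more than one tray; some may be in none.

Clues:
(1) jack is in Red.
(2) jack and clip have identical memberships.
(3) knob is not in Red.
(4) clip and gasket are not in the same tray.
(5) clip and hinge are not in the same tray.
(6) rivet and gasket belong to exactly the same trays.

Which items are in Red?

Red = {clip, jack}

From (1): jack ∈ Red.
From (3): knob ∉ Red.
(2): clip matches jack: clip ∈ Red.
(4): gasket ∉ Red.
(5): hinge ∉ Red.
(6): rivet matches gasket: rivet ∉ Red.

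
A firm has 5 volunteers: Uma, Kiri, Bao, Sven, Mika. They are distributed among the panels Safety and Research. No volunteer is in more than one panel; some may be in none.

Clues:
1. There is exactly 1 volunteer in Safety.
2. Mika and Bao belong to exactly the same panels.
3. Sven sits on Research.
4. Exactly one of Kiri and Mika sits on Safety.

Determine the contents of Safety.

From (3): Sven ∈ Research.
Suppose Uma ∈ Safety: no assignment then satisfies all the clues, so Uma ∉ Safety.

Safety = {Kiri}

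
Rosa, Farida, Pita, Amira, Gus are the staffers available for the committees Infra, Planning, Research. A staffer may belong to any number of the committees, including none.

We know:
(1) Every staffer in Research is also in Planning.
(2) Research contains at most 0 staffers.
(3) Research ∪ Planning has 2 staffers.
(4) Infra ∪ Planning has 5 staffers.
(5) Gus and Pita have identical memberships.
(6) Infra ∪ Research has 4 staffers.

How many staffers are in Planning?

2

(2): Research already has 0, so the rest are out.
Suppose Pita ∉ Infra: no assignment then satisfies all the clues, so Pita ∈ Infra.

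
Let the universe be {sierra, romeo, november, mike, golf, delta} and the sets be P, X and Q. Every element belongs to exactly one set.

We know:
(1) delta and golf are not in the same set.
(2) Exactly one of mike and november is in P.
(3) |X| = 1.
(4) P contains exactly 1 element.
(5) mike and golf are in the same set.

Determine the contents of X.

X = {delta}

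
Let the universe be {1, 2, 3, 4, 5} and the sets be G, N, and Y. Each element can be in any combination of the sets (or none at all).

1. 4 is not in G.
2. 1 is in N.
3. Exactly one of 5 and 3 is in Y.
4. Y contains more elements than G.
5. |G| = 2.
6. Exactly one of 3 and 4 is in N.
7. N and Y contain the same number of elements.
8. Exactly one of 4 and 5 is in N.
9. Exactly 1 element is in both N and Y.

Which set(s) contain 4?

From (1): 4 ∉ G.
From (2): 1 ∈ N.
Suppose 4 ∈ N: no assignment then satisfies all the clues, so 4 ∉ N.

4: Y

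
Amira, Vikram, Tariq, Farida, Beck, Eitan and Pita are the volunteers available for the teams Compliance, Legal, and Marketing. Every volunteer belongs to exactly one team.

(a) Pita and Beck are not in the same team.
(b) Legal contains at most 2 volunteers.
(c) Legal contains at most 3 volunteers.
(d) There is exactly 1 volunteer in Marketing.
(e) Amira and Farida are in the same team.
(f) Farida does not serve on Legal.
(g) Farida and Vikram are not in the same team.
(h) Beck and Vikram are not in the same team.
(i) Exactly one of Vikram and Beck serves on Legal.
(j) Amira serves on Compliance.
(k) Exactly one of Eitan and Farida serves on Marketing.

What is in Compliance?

Compliance = {Amira, Beck, Farida, Tariq}

From (f): Farida ∉ Legal.
From (j): Amira ∈ Compliance.
(e): Farida matches Amira: Farida ∈ Compliance.
(g): Vikram ∉ Compliance.
(k) (exactly one): Eitan ∈ Marketing.
(d): Marketing already has 1, so the rest are out.
Only one team left: Vikram ∈ Legal.
(h): Beck ∉ Legal.
Only one team left: Beck ∈ Compliance.
(a): Pita ∉ Compliance.
Only one team left: Pita ∈ Legal.
Only one team left: Tariq ∈ Compliance.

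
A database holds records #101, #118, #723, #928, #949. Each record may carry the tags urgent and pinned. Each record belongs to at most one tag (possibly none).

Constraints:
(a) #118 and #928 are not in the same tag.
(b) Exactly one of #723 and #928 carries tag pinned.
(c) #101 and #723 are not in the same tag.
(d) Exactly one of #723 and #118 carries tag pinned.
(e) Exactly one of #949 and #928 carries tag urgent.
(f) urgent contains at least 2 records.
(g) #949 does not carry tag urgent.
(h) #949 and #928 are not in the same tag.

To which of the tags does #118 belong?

From (g): #949 ∉ urgent.
(e) (exactly one): #928 ∈ urgent.
(a): #118 ∉ urgent.
(b) (exactly one): #723 ∈ pinned.
(c): #101 ∉ pinned.
(d) (exactly one): #118 ∉ pinned.
(f): only 2 candidates remain for urgent, so all are in.

#118: none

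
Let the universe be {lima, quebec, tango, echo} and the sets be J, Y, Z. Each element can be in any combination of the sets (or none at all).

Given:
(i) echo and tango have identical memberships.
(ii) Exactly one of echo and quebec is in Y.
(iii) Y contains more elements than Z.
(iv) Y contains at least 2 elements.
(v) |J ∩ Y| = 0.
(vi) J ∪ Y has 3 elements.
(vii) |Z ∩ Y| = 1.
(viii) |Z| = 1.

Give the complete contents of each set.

J = {}; Y = {echo, lima, tango}; Z = {lima}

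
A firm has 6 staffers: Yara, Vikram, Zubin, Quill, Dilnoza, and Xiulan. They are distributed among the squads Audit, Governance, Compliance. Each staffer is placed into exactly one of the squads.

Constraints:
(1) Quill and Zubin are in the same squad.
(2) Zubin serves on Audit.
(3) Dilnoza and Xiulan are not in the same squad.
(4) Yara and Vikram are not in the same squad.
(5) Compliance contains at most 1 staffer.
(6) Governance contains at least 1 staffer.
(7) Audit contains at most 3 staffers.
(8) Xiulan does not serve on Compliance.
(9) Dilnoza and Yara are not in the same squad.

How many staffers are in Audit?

3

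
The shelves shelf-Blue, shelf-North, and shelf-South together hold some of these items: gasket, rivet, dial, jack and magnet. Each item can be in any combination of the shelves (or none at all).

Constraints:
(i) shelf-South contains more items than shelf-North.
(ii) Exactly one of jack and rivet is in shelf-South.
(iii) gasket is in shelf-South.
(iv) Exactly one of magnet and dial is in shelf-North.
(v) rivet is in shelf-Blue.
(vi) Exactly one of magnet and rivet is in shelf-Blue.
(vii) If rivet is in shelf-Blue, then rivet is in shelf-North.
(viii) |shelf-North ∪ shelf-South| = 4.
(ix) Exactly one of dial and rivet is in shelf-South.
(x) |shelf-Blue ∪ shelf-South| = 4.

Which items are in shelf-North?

shelf-North = {dial, rivet}

From (iii): gasket ∈ shelf-South.
From (v): rivet ∈ shelf-Blue.
(vi) (exactly one): magnet ∉ shelf-Blue.
(vii): rivet ∈ shelf-North.
Suppose gasket ∈ shelf-North: no assignment then satisfies all the clues, so gasket ∉ shelf-North.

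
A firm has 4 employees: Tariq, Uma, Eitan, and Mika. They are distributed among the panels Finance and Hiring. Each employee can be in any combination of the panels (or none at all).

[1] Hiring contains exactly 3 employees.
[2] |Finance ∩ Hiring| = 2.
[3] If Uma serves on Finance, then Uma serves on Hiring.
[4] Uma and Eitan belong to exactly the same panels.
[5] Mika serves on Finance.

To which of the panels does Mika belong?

From (5): Mika ∈ Finance.
Suppose Mika ∈ Hiring: no assignment then satisfies all the clues, so Mika ∉ Hiring.

Mika: Finance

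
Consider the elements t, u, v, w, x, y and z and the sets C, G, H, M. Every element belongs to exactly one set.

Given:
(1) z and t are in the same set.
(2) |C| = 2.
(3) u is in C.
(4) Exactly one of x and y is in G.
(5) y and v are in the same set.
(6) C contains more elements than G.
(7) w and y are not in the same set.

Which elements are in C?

From (3): u ∈ C.
Suppose t ∈ C: no assignment then satisfies all the clues, so t ∉ C.

C = {u, w}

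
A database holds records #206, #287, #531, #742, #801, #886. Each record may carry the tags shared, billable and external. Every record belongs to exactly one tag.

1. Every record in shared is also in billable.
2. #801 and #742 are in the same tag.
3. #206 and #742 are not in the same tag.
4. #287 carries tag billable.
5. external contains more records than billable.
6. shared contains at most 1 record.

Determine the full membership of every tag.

shared = {}; billable = {#206, #287}; external = {#531, #742, #801, #886}

From (4): #287 ∈ billable.
Suppose #206 ∈ shared: no assignment then satisfies all the clues, so #206 ∉ shared.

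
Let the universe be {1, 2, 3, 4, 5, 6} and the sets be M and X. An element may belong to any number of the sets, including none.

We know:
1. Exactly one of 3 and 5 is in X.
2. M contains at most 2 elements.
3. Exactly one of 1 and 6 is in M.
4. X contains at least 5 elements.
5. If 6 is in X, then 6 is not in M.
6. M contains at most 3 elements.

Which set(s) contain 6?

6: X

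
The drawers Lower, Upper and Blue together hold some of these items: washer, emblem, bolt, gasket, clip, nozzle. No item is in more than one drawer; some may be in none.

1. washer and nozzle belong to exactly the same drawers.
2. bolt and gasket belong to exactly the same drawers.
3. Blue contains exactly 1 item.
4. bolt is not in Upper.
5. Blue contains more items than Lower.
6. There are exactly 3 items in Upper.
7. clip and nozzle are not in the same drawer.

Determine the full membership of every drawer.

Lower = {}; Upper = {emblem, nozzle, washer}; Blue = {clip}

From (4): bolt ∉ Upper.
(2): gasket matches bolt: gasket ∉ Upper.
Suppose washer ∈ Lower: no assignment then satisfies all the clues, so washer ∉ Lower.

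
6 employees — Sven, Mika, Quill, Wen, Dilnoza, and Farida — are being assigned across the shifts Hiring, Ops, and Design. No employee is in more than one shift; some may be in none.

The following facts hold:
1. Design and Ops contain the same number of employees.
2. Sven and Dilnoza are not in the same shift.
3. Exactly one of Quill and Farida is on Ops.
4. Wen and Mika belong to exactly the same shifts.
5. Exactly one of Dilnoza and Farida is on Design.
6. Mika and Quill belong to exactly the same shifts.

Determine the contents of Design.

Design = {Dilnoza}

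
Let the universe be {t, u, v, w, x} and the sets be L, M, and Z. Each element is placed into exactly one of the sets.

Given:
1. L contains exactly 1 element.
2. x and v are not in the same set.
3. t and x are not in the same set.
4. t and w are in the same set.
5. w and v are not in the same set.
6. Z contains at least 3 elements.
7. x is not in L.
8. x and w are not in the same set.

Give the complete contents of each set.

From (7): x ∉ L.
Suppose t ∈ L: no assignment then satisfies all the clues, so t ∉ L.

L = {v}; M = {x}; Z = {t, u, w}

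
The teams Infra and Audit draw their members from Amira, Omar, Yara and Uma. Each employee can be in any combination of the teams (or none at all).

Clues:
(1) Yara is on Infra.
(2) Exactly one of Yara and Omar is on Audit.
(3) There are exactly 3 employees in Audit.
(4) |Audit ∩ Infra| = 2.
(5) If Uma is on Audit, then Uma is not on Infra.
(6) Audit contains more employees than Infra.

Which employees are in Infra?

Infra = {Amira, Yara}

From (1): Yara ∈ Infra.
Suppose Amira ∉ Infra: no assignment then satisfies all the clues, so Amira ∈ Infra.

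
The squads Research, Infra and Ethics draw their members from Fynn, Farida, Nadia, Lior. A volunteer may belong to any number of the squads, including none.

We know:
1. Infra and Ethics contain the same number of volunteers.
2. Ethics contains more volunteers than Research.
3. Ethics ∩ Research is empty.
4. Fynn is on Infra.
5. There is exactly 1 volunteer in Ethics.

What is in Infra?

Infra = {Fynn}

From (4): Fynn ∈ Infra.
Suppose Farida ∈ Infra: no assignment then satisfies all the clues, so Farida ∉ Infra.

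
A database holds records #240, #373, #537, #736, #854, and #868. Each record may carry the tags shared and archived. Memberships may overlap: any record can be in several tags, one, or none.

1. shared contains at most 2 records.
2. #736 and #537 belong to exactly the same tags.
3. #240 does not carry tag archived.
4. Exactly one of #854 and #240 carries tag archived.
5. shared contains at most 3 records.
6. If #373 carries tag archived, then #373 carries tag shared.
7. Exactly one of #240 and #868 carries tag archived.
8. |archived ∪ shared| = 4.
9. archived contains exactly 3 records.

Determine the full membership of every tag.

From (3): #240 ∉ archived.
(4) (exactly one): #854 ∈ archived.
(7) (exactly one): #868 ∈ archived.
Suppose #240 ∉ shared: no assignment then satisfies all the clues, so #240 ∈ shared.

shared = {#240, #373}; archived = {#373, #854, #868}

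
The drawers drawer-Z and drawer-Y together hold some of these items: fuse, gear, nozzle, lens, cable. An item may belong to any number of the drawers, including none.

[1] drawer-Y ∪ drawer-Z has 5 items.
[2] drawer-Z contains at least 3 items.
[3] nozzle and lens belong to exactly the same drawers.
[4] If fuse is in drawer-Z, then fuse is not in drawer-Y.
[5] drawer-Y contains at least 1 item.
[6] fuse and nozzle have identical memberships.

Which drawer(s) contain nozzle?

nozzle: drawer-Z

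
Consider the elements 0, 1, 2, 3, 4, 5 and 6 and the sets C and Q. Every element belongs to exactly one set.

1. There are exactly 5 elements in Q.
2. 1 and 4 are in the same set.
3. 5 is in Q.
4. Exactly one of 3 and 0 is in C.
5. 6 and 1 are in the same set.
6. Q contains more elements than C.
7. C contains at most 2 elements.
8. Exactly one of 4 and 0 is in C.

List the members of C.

C = {0, 2}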